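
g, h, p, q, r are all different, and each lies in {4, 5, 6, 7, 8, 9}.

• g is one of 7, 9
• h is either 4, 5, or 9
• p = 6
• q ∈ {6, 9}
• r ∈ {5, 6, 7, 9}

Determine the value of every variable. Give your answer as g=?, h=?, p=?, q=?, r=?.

g=7, h=4, p=6, q=9, r=5

p's domain is down to {6}, so p = 6. So q, r can't be 6.
q has just one choice, so q = 9. Remove 9 from g, h, r.
g has just one choice, so g = 7. Strike 7 from r.
That leaves r = 5. Strike 5 from h.
h's domain is down to {4}, so h = 4.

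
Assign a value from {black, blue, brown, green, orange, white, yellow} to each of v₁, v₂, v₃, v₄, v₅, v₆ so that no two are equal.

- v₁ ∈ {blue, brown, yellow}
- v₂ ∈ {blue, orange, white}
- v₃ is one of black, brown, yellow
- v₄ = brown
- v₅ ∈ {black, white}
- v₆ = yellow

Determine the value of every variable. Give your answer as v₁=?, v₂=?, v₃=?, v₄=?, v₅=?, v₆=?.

v₄'s domain is down to {brown}, so v₄ = brown. So v₁, v₃ can't be brown.
v₆ must be yellow (only option left). So v₁, v₃ can't be yellow.
v₁ has just one choice, so v₁ = blue. So v₂ can't be blue.
v₃'s domain is down to {black}, so v₃ = black. So v₅ can't be black.
v₅'s domain is down to {white}, so v₅ = white. Eliminate white elsewhere: v₂.
v₂ has just one choice, so v₂ = orange.

v₁=blue, v₂=orange, v₃=black, v₄=brown, v₅=white, v₆=yellow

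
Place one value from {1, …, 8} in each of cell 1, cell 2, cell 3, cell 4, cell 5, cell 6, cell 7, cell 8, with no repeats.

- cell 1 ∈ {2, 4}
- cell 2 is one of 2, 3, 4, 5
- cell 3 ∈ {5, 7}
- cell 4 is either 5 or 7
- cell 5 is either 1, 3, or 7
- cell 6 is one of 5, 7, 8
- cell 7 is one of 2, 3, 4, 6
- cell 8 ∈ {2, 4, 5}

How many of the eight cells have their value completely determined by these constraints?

The 8 variables draw from only 8 values {1, 2, 3, 4, 5, 6, 7, 8}, so each is used; only cell 5 can be 1, hence cell 5 = 1.
The 7 still-open variables draw from only 7 values {2, 3, 4, 5, 6, 7, 8}, so each is used; only cell 7 can be 6, hence cell 7 = 6.
The 6 still-open variables draw from only 6 values {2, 3, 4, 5, 7, 8}, so each is used; only cell 2 can be 3, hence cell 2 = 3.
Among the 5 still-open variables, 8 fits only cell 6 (and all 5 values in {2, 4, 5, 7, 8} must be used), so cell 6 = 8.
cell 3 and cell 4 share exactly the 2 values {5, 7}; by pigeonhole those values go to them, so strike 5, 7 from cell 8.
Determined: cell 2=3, cell 5=1, cell 6=8, cell 7=6. The other cells each still have more than one consistent value. That makes 4.

4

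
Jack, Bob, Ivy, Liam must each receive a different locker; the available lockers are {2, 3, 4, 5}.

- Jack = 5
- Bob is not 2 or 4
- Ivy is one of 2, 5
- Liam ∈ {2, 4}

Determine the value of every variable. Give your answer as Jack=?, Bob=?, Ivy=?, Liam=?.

Jack has just one choice, so Jack = 5. Strike 5 from Bob, Ivy.
Bob must be 3 (only option left).
Ivy has just one choice, so Ivy = 2. Strike 2 from Liam.
Liam must be 4 (only option left).

Jack=5, Bob=3, Ivy=2, Liam=4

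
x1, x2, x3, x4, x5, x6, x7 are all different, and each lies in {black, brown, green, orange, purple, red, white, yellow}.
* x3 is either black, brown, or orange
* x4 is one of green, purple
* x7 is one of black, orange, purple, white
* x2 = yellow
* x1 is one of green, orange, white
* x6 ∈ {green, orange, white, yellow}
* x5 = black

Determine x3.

brown

x2's domain is down to {yellow}, so x2 = yellow. Strike yellow from x6.
x5 must be black (only option left). Eliminate black elsewhere: x3, x7.
The 5 still-open variables draw from only 5 values {brown, green, orange, purple, white}, so each is used; only x3 can be brown, hence x3 = brown.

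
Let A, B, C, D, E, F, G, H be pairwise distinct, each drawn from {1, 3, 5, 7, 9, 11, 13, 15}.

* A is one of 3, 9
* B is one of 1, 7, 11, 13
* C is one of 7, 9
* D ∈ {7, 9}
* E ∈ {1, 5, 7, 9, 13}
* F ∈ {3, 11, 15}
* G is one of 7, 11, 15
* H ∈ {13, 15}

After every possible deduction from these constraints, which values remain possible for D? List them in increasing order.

7, 9

The 8 variables together cover exactly {1, 3, 5, 7, 9, 11, 13, 15} — 8 values for 8 variables — and 5 appears only in E's list, so E = 5.
The 7 still-open variables together cover exactly {1, 3, 7, 9, 11, 13, 15} — 7 values for 7 variables — and 1 appears only in B's list, so B = 1.
Among the 6 still-open variables, 13 fits only H (and all 6 values in {3, 7, 9, 11, 13, 15} must be used), so H = 13.
C and D between them cover only {7, 9} — a naked pair. Remove those values from A, G.
A must be 3 (only option left). Strike 3 from F.
No further eliminations apply; D can still be any of 7, 9.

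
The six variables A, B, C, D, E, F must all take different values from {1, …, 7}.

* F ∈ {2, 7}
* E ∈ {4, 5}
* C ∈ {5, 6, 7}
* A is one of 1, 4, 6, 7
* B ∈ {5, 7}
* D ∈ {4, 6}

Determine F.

The 6 variables together cover exactly {1, 2, 4, 5, 6, 7} — 6 values for 6 variables — and 1 appears only in A's list, so A = 1.
The 5 still-open variables draw from only 5 values {2, 4, 5, 6, 7}, so each is used; only F can be 2, hence F = 2.

2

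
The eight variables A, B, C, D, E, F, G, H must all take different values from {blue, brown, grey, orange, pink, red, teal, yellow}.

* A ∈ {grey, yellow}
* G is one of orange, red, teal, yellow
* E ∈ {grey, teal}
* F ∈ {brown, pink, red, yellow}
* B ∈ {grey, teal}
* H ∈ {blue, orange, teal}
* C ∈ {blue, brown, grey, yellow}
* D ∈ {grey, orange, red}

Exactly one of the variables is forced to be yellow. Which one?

The 8 variables together cover exactly {blue, brown, grey, orange, pink, red, teal, yellow} — 8 values for 8 variables — and pink appears only in F's list, so F = pink.
The 7 still-open variables together cover exactly {blue, brown, grey, orange, red, teal, yellow} — 7 values for 7 variables — and brown appears only in C's list, so C = brown.
The 6 still-open variables draw from only 6 values {blue, grey, orange, red, teal, yellow}, so each is used; only H can be blue, hence H = blue.
B and E share exactly the 2 values {grey, teal}; by pigeonhole those values go to them, so strike grey, teal from A, D, G.
So yellow goes to A.

A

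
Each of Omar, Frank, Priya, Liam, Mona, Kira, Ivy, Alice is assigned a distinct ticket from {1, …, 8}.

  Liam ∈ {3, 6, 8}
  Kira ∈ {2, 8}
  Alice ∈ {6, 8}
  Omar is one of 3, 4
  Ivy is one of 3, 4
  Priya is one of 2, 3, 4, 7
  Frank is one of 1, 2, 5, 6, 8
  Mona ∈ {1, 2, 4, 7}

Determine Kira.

Among the 8 variables, 5 fits only Frank (and all 8 values in {1, 2, 3, 4, 5, 6, 7, 8} must be used), so Frank = 5.
The 7 still-open variables draw from only 7 values {1, 2, 3, 4, 6, 7, 8}, so each is used; only Mona can be 1, hence Mona = 1.
The 6 still-open variables draw from only 6 values {2, 3, 4, 6, 7, 8}, so each is used; only Priya can be 7, hence Priya = 7.
Among the 5 still-open variables, 2 fits only Kira (and all 5 values in {2, 3, 4, 6, 8} must be used), so Kira = 2.

2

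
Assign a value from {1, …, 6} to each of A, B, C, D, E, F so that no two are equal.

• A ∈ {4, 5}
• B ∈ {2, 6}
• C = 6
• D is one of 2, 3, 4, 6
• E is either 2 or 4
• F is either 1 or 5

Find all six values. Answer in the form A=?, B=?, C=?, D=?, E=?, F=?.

C's domain is down to {6}, so C = 6. Eliminate 6 elsewhere: B, D.
B's domain is down to {2}, so B = 2. Strike 2 from D, E.
E's domain is down to {4}, so E = 4. Eliminate 4 elsewhere: A, D.
A has just one choice, so A = 5. Strike 5 from F.
D must be 3 (only option left).
F must be 1 (only option left).

A=5, B=2, C=6, D=3, E=4, F=1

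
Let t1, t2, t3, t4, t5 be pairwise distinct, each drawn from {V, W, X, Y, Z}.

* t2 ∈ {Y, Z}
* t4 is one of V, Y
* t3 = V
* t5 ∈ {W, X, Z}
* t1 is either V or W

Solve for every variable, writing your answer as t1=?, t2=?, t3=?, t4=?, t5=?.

t1=W, t2=Z, t3=V, t4=Y, t5=X

t3 has just one choice, so t3 = V. So t1, t4 can't be V.
t4 must be Y (only option left). Strike Y from t2.
t1 must be W (only option left). Strike W from t5.
t2 has just one choice, so t2 = Z. So t5 can't be Z.
t5 has just one choice, so t5 = X.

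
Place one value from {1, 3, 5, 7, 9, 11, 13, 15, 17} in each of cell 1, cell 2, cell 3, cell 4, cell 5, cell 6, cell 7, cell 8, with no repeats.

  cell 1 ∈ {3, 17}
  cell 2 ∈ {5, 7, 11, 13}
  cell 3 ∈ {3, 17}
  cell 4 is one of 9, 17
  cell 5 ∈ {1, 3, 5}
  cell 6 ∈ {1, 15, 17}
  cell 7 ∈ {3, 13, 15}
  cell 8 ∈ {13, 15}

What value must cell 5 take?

5

cell 1 and cell 3 between them cover only {3, 17} — a naked pair. Remove those values from cell 4, cell 5, cell 6, cell 7.
cell 4 has just one choice, so cell 4 = 9.
cell 7 and cell 8 share exactly the 2 values {13, 15}; by pigeonhole those values go to them, so strike 13, 15 from cell 2, cell 6.
cell 6 has just one choice, so cell 6 = 1. So cell 5 can't be 1.
So cell 5 = 5.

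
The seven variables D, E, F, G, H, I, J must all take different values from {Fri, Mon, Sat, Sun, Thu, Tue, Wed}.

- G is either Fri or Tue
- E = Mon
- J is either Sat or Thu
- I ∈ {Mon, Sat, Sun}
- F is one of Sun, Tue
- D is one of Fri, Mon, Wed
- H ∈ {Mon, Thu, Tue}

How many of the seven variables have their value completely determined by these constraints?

3

E must be Mon (only option left). Eliminate Mon elsewhere: D, H, I.
The 6 still-open variables draw from only 6 values {Fri, Sat, Sun, Thu, Tue, Wed}, so each is used; only D can be Wed, hence D = Wed.
The 5 still-open variables together cover exactly {Fri, Sat, Sun, Thu, Tue} — 5 values for 5 variables — and Fri appears only in G's list, so G = Fri.
Determined: D=Wed, E=Mon, G=Fri. The other variables each still have more than one consistent value. That makes 3.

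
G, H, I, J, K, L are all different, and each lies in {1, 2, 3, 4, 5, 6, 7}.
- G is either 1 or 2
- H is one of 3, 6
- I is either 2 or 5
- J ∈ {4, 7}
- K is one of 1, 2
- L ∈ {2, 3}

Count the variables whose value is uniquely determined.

The 2 variables G and K are confined to {1, 2}, which locks those values in; drop them from I, L.
I has just one choice, so I = 5.
That leaves L = 3. Eliminate 3 elsewhere: H.
H's domain is down to {6}, so H = 6.
Determined: H=6, I=5, L=3. The other variables each still have more than one consistent value. That makes 3.

3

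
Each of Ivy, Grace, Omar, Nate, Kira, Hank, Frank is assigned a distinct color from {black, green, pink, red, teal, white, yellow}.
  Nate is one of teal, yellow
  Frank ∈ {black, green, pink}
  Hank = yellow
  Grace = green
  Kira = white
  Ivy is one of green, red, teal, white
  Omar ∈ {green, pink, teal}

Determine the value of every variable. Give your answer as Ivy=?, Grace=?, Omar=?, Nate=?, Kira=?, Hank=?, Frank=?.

Ivy=red, Grace=green, Omar=pink, Nate=teal, Kira=white, Hank=yellow, Frank=black

Grace must be green (only option left). Eliminate green elsewhere: Ivy, Omar, Frank.
Kira has just one choice, so Kira = white. So Ivy can't be white.
That leaves Hank = yellow. Eliminate yellow elsewhere: Nate.
Nate must be teal (only option left). Eliminate teal elsewhere: Ivy, Omar.
That leaves Ivy = red.
That leaves Omar = pink. So Frank can't be pink.
Frank has just one choice, so Frank = black.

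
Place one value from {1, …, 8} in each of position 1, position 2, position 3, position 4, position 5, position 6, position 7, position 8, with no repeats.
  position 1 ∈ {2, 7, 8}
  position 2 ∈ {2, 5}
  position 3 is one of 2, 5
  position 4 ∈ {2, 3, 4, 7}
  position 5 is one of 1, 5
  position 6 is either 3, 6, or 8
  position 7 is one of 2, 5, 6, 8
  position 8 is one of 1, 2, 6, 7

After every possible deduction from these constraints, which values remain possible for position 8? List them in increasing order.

The 8 variables draw from only 8 values {1, 2, 3, 4, 5, 6, 7, 8}, so each is used; only position 4 can be 4, hence position 4 = 4.
The 7 still-open variables draw from only 7 values {1, 2, 3, 5, 6, 7, 8}, so each is used; only position 6 can be 3, hence position 6 = 3.
position 2 and position 3 share exactly the 2 values {2, 5}; by pigeonhole those values go to them, so strike 2, 5 from position 1, position 5, position 7, position 8.
position 5 must be 1 (only option left). Strike 1 from position 8.
No further eliminations apply; position 8 can still be any of 6, 7.

6, 7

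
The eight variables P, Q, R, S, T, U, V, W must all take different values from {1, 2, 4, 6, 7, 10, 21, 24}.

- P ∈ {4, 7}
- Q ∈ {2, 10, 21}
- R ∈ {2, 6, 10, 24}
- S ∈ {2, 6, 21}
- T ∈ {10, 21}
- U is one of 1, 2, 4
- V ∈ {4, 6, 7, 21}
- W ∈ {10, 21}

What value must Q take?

Among the 8 variables, 1 fits only U (and all 8 values in {1, 2, 4, 6, 7, 10, 21, 24} must be used), so U = 1.
The 7 still-open variables together cover exactly {2, 4, 6, 7, 10, 21, 24} — 7 values for 7 variables — and 24 appears only in R's list, so R = 24.
T and W between them cover only {10, 21} — a naked pair. Remove those values from Q, S, V.
So Q = 2.

2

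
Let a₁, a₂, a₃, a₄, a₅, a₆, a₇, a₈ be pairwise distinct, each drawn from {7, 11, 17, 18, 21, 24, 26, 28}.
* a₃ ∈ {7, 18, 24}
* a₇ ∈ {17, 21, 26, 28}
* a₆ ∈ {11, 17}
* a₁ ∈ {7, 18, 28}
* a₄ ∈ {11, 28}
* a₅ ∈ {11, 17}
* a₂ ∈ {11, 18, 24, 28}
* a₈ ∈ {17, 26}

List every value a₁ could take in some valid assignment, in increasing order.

The 8 variables together cover exactly {7, 11, 17, 18, 21, 24, 26, 28} — 8 values for 8 variables — and 21 appears only in a₇'s list, so a₇ = 21.
The 7 still-open variables draw from only 7 values {7, 11, 17, 18, 24, 26, 28}, so each is used; only a₈ can be 26, hence a₈ = 26.
The 2 variables a₅ and a₆ are confined to {11, 17}, which locks those values in; drop them from a₂, a₄.
a₄ must be 28 (only option left). So a₁, a₂ can't be 28.
No further eliminations apply; a₁ can still be any of 7, 18.

7, 18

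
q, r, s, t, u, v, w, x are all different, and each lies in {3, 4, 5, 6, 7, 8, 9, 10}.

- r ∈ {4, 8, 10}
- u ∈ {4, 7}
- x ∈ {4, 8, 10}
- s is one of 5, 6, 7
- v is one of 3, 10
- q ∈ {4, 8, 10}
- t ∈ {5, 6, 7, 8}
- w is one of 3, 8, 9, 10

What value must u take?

7

The 8 variables together cover exactly {3, 4, 5, 6, 7, 8, 9, 10} — 8 values for 8 variables — and 9 appears only in w's list, so w = 9.
Among the 7 still-open variables, 3 fits only v (and all 7 values in {3, 4, 5, 6, 7, 8, 10} must be used), so v = 3.
The 3 variables q, r, x are confined to {4, 8, 10}, which locks those values in; drop them from t, u.
So u = 7.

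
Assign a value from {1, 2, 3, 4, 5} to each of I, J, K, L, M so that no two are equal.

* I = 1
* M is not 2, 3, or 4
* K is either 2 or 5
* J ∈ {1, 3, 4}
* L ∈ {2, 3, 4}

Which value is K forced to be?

2

I's domain is down to {1}, so I = 1. Eliminate 1 elsewhere: J, M.
M has just one choice, so M = 5. Remove 5 from K.
So K = 2.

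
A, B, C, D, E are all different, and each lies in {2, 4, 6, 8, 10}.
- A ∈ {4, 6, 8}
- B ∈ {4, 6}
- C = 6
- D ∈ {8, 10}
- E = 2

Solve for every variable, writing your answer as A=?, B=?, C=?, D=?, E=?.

A=8, B=4, C=6, D=10, E=2

C has just one choice, so C = 6. Eliminate 6 elsewhere: A, B.
E's domain is down to {2}, so E = 2.
B's domain is down to {4}, so B = 4. Strike 4 from A.
A has just one choice, so A = 8. Remove 8 from D.
D has just one choice, so D = 10.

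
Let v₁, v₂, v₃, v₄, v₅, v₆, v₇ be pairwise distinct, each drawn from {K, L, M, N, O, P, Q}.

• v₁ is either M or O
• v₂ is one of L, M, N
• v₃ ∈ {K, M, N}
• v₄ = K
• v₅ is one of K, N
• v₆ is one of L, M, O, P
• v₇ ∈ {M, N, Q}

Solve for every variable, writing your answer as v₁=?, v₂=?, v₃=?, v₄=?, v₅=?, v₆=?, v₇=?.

v₁=O, v₂=L, v₃=M, v₄=K, v₅=N, v₆=P, v₇=Q

v₄'s domain is down to {K}, so v₄ = K. So v₃, v₅ can't be K.
v₅'s domain is down to {N}, so v₅ = N. Remove N from v₂, v₃, v₇.
v₃ has just one choice, so v₃ = M. So v₁, v₂, v₆, v₇ can't be M.
v₇'s domain is down to {Q}, so v₇ = Q.
v₁ must be O (only option left). Strike O from v₆.
v₂ has just one choice, so v₂ = L. So v₆ can't be L.
v₆ must be P (only option left).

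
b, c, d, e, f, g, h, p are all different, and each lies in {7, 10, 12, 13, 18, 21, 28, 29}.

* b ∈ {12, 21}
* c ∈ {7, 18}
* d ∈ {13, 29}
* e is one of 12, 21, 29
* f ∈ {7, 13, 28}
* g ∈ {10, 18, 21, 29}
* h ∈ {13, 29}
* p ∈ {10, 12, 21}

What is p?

The 8 variables together cover exactly {7, 10, 12, 13, 18, 21, 28, 29} — 8 values for 8 variables — and 28 appears only in f's list, so f = 28.
The 7 still-open variables draw from only 7 values {7, 10, 12, 13, 18, 21, 29}, so each is used; only c can be 7, hence c = 7.
The 6 still-open variables draw from only 6 values {10, 12, 13, 18, 21, 29}, so each is used; only g can be 18, hence g = 18.
The 5 still-open variables together cover exactly {10, 12, 13, 21, 29} — 5 values for 5 variables — and 10 appears only in p's list, so p = 10.

10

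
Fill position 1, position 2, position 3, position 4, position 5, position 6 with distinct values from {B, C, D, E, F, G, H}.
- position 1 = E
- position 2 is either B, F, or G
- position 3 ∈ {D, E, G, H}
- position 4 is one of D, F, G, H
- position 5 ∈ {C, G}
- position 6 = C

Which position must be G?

position 5

position 1 has just one choice, so position 1 = E. So position 3 can't be E.
position 6 has just one choice, so position 6 = C. Eliminate C elsewhere: position 5.
So G goes to position 5.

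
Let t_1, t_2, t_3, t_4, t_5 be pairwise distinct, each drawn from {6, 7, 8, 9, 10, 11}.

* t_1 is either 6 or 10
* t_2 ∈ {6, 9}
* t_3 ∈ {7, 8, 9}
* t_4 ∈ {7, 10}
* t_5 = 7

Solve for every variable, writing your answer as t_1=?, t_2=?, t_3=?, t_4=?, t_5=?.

t_5 has just one choice, so t_5 = 7. Strike 7 from t_3, t_4.
That leaves t_4 = 10. Strike 10 from t_1.
That leaves t_1 = 6. Eliminate 6 elsewhere: t_2.
t_2's domain is down to {9}, so t_2 = 9. Strike 9 from t_3.
t_3 has just one choice, so t_3 = 8.

t_1=6, t_2=9, t_3=8, t_4=10, t_5=7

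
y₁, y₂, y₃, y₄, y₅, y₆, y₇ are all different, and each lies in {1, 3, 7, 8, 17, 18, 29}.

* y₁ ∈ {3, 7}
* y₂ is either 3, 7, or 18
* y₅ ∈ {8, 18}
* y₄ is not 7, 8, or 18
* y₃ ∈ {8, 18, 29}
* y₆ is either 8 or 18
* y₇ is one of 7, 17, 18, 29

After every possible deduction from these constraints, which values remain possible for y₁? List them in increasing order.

3, 7

The 7 variables draw from only 7 values {1, 3, 7, 8, 17, 18, 29}, so each is used; only y₄ can be 1, hence y₄ = 1.
The 6 still-open variables together cover exactly {3, 7, 8, 17, 18, 29} — 6 values for 6 variables — and 17 appears only in y₇'s list, so y₇ = 17.
The 5 still-open variables together cover exactly {3, 7, 8, 18, 29} — 5 values for 5 variables — and 29 appears only in y₃'s list, so y₃ = 29.
y₅ and y₆ between them cover only {8, 18} — a naked pair. Remove those values from y₂.
No further eliminations apply; y₁ can still be any of 3, 7.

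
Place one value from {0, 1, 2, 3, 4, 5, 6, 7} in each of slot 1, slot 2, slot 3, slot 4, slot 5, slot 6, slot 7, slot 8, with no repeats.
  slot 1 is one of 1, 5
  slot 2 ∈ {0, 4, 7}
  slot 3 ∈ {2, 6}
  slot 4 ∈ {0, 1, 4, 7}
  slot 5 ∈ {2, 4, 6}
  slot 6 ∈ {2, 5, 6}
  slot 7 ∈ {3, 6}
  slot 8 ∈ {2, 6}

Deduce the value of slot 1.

1

The 8 variables together cover exactly {0, 1, 2, 3, 4, 5, 6, 7} — 8 values for 8 variables — and 3 appears only in slot 7's list, so slot 7 = 3.
The 2 variables slot 3 and slot 8 are confined to {2, 6}, which locks those values in; drop them from slot 5, slot 6.
slot 5's domain is down to {4}, so slot 5 = 4. Remove 4 from slot 2, slot 4.
That leaves slot 6 = 5. Remove 5 from slot 1.
So slot 1 = 1.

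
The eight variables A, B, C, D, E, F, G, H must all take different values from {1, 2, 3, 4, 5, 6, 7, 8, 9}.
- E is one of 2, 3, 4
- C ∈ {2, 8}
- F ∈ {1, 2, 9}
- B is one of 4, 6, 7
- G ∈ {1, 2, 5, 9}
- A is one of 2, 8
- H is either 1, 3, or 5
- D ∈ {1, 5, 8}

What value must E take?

A and C between them cover only {2, 8} — a naked pair. Remove those values from D, E, F, G.
D, F, G between them cover only {1, 5, 9} — a naked triple. Remove those values from H.
H must be 3 (only option left). Eliminate 3 elsewhere: E.
So E = 4.

4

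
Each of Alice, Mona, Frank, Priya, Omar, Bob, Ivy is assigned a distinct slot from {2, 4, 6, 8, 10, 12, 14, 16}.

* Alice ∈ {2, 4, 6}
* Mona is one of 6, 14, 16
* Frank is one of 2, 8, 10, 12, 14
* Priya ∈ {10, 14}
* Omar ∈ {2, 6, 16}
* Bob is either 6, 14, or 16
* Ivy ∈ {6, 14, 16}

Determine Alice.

Mona, Bob, Ivy between them cover only {6, 14, 16} — a naked triple. Remove those values from Alice, Frank, Priya, Omar.
Priya has just one choice, so Priya = 10. Remove 10 from Frank.
That leaves Omar = 2. Remove 2 from Alice, Frank.
So Alice = 4.

4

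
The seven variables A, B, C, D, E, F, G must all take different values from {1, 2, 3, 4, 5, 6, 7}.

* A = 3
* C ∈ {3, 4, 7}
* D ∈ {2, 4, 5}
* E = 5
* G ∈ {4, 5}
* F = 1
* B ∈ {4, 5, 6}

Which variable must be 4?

A's domain is down to {3}, so A = 3. Strike 3 from C.
That leaves E = 5. Strike 5 from B, D, G.
So 4 goes to G.

G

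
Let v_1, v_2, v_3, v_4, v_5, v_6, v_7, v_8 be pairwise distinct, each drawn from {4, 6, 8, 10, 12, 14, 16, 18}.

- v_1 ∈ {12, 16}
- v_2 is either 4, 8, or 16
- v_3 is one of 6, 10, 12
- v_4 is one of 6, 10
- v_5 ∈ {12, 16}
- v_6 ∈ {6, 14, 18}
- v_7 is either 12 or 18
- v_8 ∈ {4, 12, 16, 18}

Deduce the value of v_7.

18

Among the 8 variables, 8 fits only v_2 (and all 8 values in {4, 6, 8, 10, 12, 14, 16, 18} must be used), so v_2 = 8.
The 7 still-open variables together cover exactly {4, 6, 10, 12, 14, 16, 18} — 7 values for 7 variables — and 4 appears only in v_8's list, so v_8 = 4.
The 6 still-open variables together cover exactly {6, 10, 12, 14, 16, 18} — 6 values for 6 variables — and 14 appears only in v_6's list, so v_6 = 14.
The 5 still-open variables together cover exactly {6, 10, 12, 16, 18} — 5 values for 5 variables — and 18 appears only in v_7's list, so v_7 = 18.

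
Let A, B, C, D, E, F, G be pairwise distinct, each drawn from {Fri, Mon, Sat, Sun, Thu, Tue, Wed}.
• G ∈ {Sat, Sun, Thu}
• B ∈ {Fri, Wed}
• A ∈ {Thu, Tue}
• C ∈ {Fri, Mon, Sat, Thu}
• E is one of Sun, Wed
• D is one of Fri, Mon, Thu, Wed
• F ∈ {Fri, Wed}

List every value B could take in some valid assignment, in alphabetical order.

The 7 variables together cover exactly {Fri, Mon, Sat, Sun, Thu, Tue, Wed} — 7 values for 7 variables — and Tue appears only in A's list, so A = Tue.
B and F between them cover only {Fri, Wed} — a naked pair. Remove those values from C, D, E.
E's domain is down to {Sun}, so E = Sun. Eliminate Sun elsewhere: G.
No further eliminations apply; B can still be any of Fri, Wed.

Fri, Wed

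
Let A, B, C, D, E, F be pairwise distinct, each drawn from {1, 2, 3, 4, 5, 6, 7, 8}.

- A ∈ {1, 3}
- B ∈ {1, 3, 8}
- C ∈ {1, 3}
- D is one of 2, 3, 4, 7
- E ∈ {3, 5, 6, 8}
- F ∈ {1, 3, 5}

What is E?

A and C between them cover only {1, 3} — a naked pair. Remove those values from B, D, E, F.
B must be 8 (only option left). Strike 8 from E.
F must be 5 (only option left). So E can't be 5.
So E = 6.

6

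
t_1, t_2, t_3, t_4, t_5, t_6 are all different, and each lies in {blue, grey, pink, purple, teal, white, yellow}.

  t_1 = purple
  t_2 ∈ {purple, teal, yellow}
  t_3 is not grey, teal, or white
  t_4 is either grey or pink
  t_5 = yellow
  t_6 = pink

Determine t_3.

t_1 must be purple (only option left). So t_2, t_3 can't be purple.
t_5 must be yellow (only option left). Strike yellow from t_2, t_3.
t_6 must be pink (only option left). So t_3, t_4 can't be pink.
So t_3 = blue.

blue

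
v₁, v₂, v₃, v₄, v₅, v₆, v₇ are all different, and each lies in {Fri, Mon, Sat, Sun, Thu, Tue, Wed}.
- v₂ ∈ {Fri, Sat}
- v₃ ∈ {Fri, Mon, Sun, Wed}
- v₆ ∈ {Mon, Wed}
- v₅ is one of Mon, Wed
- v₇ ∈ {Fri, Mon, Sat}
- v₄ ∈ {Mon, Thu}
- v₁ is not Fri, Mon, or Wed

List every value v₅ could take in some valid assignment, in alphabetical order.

The 7 variables together cover exactly {Fri, Mon, Sat, Sun, Thu, Tue, Wed} — 7 values for 7 variables — and Tue appears only in v₁'s list, so v₁ = Tue.
The 6 still-open variables draw from only 6 values {Fri, Mon, Sat, Sun, Thu, Wed}, so each is used; only v₃ can be Sun, hence v₃ = Sun.
Among the 5 still-open variables, Thu fits only v₄ (and all 5 values in {Fri, Mon, Sat, Thu, Wed} must be used), so v₄ = Thu.
v₅ and v₆ share exactly the 2 values {Mon, Wed}; by pigeonhole those values go to them, so strike Mon, Wed from v₇.
No further eliminations apply; v₅ can still be any of Mon, Wed.

Mon, Wed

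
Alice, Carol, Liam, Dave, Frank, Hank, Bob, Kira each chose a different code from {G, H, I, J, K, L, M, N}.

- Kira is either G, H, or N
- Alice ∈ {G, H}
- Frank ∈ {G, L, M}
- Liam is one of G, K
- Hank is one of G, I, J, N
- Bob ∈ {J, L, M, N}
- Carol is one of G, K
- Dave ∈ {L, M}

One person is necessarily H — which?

The 8 variables draw from only 8 values {G, H, I, J, K, L, M, N}, so each is used; only Hank can be I, hence Hank = I.
The 7 still-open variables draw from only 7 values {G, H, J, K, L, M, N}, so each is used; only Bob can be J, hence Bob = J.
The 6 still-open variables draw from only 6 values {G, H, K, L, M, N}, so each is used; only Kira can be N, hence Kira = N.
The 5 still-open variables together cover exactly {G, H, K, L, M} — 5 values for 5 variables — and H appears only in Alice's list, so Alice = H.

Alice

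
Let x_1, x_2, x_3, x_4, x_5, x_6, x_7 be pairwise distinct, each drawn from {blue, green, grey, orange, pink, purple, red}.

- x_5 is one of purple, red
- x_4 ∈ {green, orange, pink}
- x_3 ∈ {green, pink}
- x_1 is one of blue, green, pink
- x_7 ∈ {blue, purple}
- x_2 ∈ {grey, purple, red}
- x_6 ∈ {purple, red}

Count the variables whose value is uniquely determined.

Among the 7 variables, grey fits only x_2 (and all 7 values in {blue, green, grey, orange, pink, purple, red} must be used), so x_2 = grey.
Among the 6 still-open variables, orange fits only x_4 (and all 6 values in {blue, green, orange, pink, purple, red} must be used), so x_4 = orange.
x_5 and x_6 between them cover only {purple, red} — a naked pair. Remove those values from x_7.
x_7 must be blue (only option left). Remove blue from x_1.
Determined: x_2=grey, x_4=orange, x_7=blue. The other variables each still have more than one consistent value. That makes 3.

3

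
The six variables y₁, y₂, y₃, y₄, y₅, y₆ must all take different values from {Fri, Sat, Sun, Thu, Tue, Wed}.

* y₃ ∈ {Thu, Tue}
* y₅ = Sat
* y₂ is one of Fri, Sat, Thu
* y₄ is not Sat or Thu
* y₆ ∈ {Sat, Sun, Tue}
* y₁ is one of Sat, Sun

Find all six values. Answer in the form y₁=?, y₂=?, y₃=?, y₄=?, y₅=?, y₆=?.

y₅ has just one choice, so y₅ = Sat. Eliminate Sat elsewhere: y₁, y₂, y₆.
y₁'s domain is down to {Sun}, so y₁ = Sun. Strike Sun from y₄, y₆.
That leaves y₆ = Tue. Eliminate Tue elsewhere: y₃, y₄.
That leaves y₃ = Thu. So y₂ can't be Thu.
y₂'s domain is down to {Fri}, so y₂ = Fri. Remove Fri from y₄.
y₄ must be Wed (only option left).

y₁=Sun, y₂=Fri, y₃=Thu, y₄=Wed, y₅=Sat, y₆=Tue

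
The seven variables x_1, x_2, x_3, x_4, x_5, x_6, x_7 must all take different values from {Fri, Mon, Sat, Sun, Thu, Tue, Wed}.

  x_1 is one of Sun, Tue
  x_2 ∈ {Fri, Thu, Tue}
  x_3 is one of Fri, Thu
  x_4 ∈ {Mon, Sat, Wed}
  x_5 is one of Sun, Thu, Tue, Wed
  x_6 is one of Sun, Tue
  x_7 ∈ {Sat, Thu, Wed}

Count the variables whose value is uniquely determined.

Among the 7 variables, Mon fits only x_4 (and all 7 values in {Fri, Mon, Sat, Sun, Thu, Tue, Wed} must be used), so x_4 = Mon.
Among the 6 still-open variables, Sat fits only x_7 (and all 6 values in {Fri, Sat, Sun, Thu, Tue, Wed} must be used), so x_7 = Sat.
The 5 still-open variables together cover exactly {Fri, Sun, Thu, Tue, Wed} — 5 values for 5 variables — and Wed appears only in x_5's list, so x_5 = Wed.
The 2 variables x_1 and x_6 are confined to {Sun, Tue}, which locks those values in; drop them from x_2.
Determined: x_4=Mon, x_5=Wed, x_7=Sat. The other variables each still have more than one consistent value. That makes 3.

3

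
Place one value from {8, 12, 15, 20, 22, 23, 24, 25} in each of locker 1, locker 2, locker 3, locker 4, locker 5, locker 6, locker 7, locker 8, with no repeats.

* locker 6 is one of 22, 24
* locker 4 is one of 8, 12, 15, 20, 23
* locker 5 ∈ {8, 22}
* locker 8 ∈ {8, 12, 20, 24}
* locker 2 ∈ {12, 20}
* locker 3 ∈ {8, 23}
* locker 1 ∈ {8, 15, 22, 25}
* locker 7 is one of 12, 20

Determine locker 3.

23

Among the 8 variables, 25 fits only locker 1 (and all 8 values in {8, 12, 15, 20, 22, 23, 24, 25} must be used), so locker 1 = 25.
The 7 still-open variables draw from only 7 values {8, 12, 15, 20, 22, 23, 24}, so each is used; only locker 4 can be 15, hence locker 4 = 15.
Among the 6 still-open variables, 23 fits only locker 3 (and all 6 values in {8, 12, 20, 22, 23, 24} must be used), so locker 3 = 23.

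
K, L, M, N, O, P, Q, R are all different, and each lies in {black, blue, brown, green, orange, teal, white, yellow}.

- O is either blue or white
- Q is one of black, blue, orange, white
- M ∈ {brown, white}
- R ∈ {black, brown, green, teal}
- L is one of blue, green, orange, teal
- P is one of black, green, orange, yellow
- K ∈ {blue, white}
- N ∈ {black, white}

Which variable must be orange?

Among the 8 variables, yellow fits only P (and all 8 values in {black, blue, brown, green, orange, teal, white, yellow} must be used), so P = yellow.
The 2 variables K and O are confined to {blue, white}, which locks those values in; drop them from L, M, N, Q.
M has just one choice, so M = brown. Eliminate brown elsewhere: R.
That leaves N = black. So Q, R can't be black.
So orange goes to Q.

Q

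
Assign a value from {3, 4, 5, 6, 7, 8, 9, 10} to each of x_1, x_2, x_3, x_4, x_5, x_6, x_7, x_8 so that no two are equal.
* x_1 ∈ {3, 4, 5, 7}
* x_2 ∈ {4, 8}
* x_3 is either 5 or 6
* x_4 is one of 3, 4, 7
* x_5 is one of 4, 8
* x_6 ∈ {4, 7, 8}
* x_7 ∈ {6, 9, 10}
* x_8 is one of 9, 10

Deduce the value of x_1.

The 2 variables x_2 and x_5 are confined to {4, 8}, which locks those values in; drop them from x_1, x_4, x_6.
x_6's domain is down to {7}, so x_6 = 7. Eliminate 7 elsewhere: x_1, x_4.
x_4 has just one choice, so x_4 = 3. Eliminate 3 elsewhere: x_1.
So x_1 = 5.

5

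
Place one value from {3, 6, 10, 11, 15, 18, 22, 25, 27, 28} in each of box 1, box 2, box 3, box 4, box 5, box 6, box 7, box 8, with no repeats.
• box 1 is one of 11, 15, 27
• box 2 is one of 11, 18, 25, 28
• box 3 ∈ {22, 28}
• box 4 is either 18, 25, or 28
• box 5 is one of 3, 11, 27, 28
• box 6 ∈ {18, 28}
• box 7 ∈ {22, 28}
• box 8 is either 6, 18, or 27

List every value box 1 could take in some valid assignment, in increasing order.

The 2 variables box 3 and box 7 are confined to {22, 28}, which locks those values in; drop them from box 2, box 4, box 5, box 6.
box 6's domain is down to {18}, so box 6 = 18. So box 2, box 4, box 8 can't be 18.
That leaves box 4 = 25. Strike 25 from box 2.
box 2's domain is down to {11}, so box 2 = 11. Strike 11 from box 1, box 5.
No further eliminations apply; box 1 can still be any of 15, 27.

15, 27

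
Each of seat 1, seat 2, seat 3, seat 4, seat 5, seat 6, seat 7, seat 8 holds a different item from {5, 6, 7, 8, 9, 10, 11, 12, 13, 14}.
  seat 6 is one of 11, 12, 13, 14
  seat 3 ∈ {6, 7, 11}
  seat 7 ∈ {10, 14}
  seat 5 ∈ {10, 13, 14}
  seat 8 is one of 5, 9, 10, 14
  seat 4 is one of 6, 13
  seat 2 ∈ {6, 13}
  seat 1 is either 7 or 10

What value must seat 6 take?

12

seat 2 and seat 4 between them cover only {6, 13} — a naked pair. Remove those values from seat 3, seat 5, seat 6.
seat 5 and seat 7 between them cover only {10, 14} — a naked pair. Remove those values from seat 1, seat 6, seat 8.
seat 1 must be 7 (only option left). So seat 3 can't be 7.
That leaves seat 3 = 11. Eliminate 11 elsewhere: seat 6.
So seat 6 = 12.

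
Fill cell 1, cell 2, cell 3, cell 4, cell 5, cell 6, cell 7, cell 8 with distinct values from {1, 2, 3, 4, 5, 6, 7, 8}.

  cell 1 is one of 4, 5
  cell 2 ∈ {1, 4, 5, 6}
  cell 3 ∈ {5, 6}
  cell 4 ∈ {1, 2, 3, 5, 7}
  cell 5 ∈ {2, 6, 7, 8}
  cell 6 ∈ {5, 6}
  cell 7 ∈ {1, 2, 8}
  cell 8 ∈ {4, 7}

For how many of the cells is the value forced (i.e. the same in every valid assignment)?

4

The 8 variables draw from only 8 values {1, 2, 3, 4, 5, 6, 7, 8}, so each is used; only cell 4 can be 3, hence cell 4 = 3.
cell 3 and cell 6 share exactly the 2 values {5, 6}; by pigeonhole those values go to them, so strike 5, 6 from cell 1, cell 2, cell 5.
cell 1 must be 4 (only option left). Eliminate 4 elsewhere: cell 2, cell 8.
cell 2's domain is down to {1}, so cell 2 = 1. So cell 7 can't be 1.
That leaves cell 8 = 7. Remove 7 from cell 5.
Determined: cell 1=4, cell 2=1, cell 4=3, cell 8=7. The other cells each still have more than one consistent value. That makes 4.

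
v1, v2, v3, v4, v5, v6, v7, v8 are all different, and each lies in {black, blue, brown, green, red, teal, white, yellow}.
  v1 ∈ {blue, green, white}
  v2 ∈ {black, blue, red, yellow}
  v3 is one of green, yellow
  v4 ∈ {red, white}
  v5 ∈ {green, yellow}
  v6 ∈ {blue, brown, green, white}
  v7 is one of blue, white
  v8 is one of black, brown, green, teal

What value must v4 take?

The 8 variables draw from only 8 values {black, blue, brown, green, red, teal, white, yellow}, so each is used; only v8 can be teal, hence v8 = teal.
The 7 still-open variables together cover exactly {black, blue, brown, green, red, white, yellow} — 7 values for 7 variables — and black appears only in v2's list, so v2 = black.
The 6 still-open variables draw from only 6 values {blue, brown, green, red, white, yellow}, so each is used; only v6 can be brown, hence v6 = brown.
Among the 5 still-open variables, red fits only v4 (and all 5 values in {blue, green, red, white, yellow} must be used), so v4 = red.

red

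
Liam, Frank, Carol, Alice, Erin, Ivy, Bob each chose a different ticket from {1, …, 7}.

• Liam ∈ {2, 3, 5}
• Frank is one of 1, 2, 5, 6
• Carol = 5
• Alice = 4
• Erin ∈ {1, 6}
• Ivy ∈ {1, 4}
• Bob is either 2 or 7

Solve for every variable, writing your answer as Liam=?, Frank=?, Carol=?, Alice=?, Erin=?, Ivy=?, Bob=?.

Liam=3, Frank=2, Carol=5, Alice=4, Erin=6, Ivy=1, Bob=7

Carol's domain is down to {5}, so Carol = 5. So Liam, Frank can't be 5.
Alice must be 4 (only option left). Strike 4 from Ivy.
Ivy has just one choice, so Ivy = 1. So Frank, Erin can't be 1.
Erin must be 6 (only option left). Strike 6 from Frank.
Frank has just one choice, so Frank = 2. Strike 2 from Liam, Bob.
Bob must be 7 (only option left).
Liam has just one choice, so Liam = 3.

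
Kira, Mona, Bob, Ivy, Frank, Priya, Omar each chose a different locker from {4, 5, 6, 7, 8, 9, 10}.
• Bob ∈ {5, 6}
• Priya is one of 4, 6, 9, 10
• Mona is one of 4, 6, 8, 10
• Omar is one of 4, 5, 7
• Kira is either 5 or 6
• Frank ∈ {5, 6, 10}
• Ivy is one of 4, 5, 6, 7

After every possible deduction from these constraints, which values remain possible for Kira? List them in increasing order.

The 7 variables draw from only 7 values {4, 5, 6, 7, 8, 9, 10}, so each is used; only Mona can be 8, hence Mona = 8.
The 6 still-open variables together cover exactly {4, 5, 6, 7, 9, 10} — 6 values for 6 variables — and 9 appears only in Priya's list, so Priya = 9.
The 5 still-open variables draw from only 5 values {4, 5, 6, 7, 10}, so each is used; only Frank can be 10, hence Frank = 10.
The 2 variables Kira and Bob are confined to {5, 6}, which locks those values in; drop them from Ivy, Omar.
No further eliminations apply; Kira can still be any of 5, 6.

5, 6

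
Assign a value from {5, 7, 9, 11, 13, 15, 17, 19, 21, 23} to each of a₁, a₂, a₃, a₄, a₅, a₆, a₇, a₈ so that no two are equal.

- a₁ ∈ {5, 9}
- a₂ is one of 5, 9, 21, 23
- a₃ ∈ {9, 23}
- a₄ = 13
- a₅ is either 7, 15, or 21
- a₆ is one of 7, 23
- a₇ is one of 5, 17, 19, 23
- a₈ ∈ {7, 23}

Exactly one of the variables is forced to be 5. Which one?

a₄ has just one choice, so a₄ = 13.
a₆ and a₈ share exactly the 2 values {7, 23}; by pigeonhole those values go to them, so strike 7, 23 from a₂, a₃, a₅, a₇.
a₃ has just one choice, so a₃ = 9. Strike 9 from a₁, a₂.
So 5 goes to a₁.

a₁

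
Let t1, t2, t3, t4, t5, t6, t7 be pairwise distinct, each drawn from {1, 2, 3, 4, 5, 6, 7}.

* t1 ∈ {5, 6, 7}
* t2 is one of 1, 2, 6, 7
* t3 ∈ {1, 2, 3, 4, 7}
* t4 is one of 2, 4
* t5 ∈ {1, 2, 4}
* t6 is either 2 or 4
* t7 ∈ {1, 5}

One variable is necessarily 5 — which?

The 7 variables together cover exactly {1, 2, 3, 4, 5, 6, 7} — 7 values for 7 variables — and 3 appears only in t3's list, so t3 = 3.
t4 and t6 share exactly the 2 values {2, 4}; by pigeonhole those values go to them, so strike 2, 4 from t2, t5.
That leaves t5 = 1. So t2, t7 can't be 1.

t7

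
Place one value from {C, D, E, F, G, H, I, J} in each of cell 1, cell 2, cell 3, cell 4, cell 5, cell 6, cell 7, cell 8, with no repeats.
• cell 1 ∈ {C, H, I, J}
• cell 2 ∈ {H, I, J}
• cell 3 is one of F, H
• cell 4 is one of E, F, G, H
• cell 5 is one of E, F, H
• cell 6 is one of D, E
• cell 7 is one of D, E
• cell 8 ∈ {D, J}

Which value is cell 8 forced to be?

J

Among the 8 variables, C fits only cell 1 (and all 8 values in {C, D, E, F, G, H, I, J} must be used), so cell 1 = C.
Among the 7 still-open variables, G fits only cell 4 (and all 7 values in {D, E, F, G, H, I, J} must be used), so cell 4 = G.
Among the 6 still-open variables, I fits only cell 2 (and all 6 values in {D, E, F, H, I, J} must be used), so cell 2 = I.
The 5 still-open variables draw from only 5 values {D, E, F, H, J}, so each is used; only cell 8 can be J, hence cell 8 = J.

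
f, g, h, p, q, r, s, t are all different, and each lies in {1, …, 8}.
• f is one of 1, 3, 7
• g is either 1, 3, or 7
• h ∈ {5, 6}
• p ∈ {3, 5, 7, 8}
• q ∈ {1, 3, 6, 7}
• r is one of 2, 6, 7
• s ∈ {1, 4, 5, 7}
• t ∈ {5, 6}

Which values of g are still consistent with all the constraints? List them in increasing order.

1, 3, 7

Among the 8 variables, 2 fits only r (and all 8 values in {1, 2, 3, 4, 5, 6, 7, 8} must be used), so r = 2.
The 7 still-open variables together cover exactly {1, 3, 4, 5, 6, 7, 8} — 7 values for 7 variables — and 4 appears only in s's list, so s = 4.
Among the 6 still-open variables, 8 fits only p (and all 6 values in {1, 3, 5, 6, 7, 8} must be used), so p = 8.
h and t between them cover only {5, 6} — a naked pair. Remove those values from q.
No further eliminations apply; g can still be any of 1, 3, 7.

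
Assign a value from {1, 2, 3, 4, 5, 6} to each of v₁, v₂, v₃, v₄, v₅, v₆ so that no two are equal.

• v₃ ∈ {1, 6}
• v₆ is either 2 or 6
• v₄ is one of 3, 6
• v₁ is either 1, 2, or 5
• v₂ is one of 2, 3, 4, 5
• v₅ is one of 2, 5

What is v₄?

3

The 6 variables together cover exactly {1, 2, 3, 4, 5, 6} — 6 values for 6 variables — and 4 appears only in v₂'s list, so v₂ = 4.
The 5 still-open variables together cover exactly {1, 2, 3, 5, 6} — 5 values for 5 variables — and 3 appears only in v₄'s list, so v₄ = 3.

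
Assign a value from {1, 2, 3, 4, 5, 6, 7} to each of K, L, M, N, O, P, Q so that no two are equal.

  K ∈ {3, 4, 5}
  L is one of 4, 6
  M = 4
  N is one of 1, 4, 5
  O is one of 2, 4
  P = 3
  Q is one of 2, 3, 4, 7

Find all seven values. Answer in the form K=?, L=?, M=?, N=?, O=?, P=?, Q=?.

M's domain is down to {4}, so M = 4. Strike 4 from K, L, N, O, Q.
That leaves O = 2. Strike 2 from Q.
P must be 3 (only option left). Remove 3 from K, Q.
Q's domain is down to {7}, so Q = 7.
That leaves K = 5. Strike 5 from N.
L has just one choice, so L = 6.
That leaves N = 1.

K=5, L=6, M=4, N=1, O=2, P=3, Q=7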